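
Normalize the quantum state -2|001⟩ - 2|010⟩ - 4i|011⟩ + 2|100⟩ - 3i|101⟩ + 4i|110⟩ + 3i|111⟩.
-0.254|001⟩ - 0.254|010⟩ - 0.508i|011⟩ + 0.254|100⟩ - 0.381i|101⟩ + 0.508i|110⟩ + 0.381i|111⟩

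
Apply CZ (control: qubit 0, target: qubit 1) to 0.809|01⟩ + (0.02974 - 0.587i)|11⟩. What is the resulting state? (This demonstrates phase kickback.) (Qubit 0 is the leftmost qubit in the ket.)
0.809|01⟩ + (-0.02974 + 0.587i)|11⟩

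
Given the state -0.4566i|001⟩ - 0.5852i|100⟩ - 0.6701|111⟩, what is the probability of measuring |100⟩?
0.3425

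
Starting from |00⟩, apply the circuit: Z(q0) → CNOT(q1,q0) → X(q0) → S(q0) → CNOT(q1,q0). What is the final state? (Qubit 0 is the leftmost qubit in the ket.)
i|10⟩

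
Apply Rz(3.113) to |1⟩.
(0.0143 + 0.9999i)|1⟩

Rz(3.113) = [[e^(−iθ/2), 0], [0, e^(iθ/2)]] with e^(±iθ/2) = cos(θ/2) ± i·sin(θ/2); θ = 3.113, cos(θ/2) ≈ 0.0142958, sin(θ/2) ≈ 0.999898.
With a = amp(|0⟩) = 0 and b = amp(|1⟩) = 1:
new amp(|0⟩) = (0.0142958 - 0.999898i)·a = 0
new amp(|1⟩) = (0.0142958 + 0.999898i)·b = (0.0143 + 0.9999i)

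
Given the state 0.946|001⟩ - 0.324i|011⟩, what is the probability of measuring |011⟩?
0.105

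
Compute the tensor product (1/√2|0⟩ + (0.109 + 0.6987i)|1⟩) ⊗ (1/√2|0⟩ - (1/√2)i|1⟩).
1/2|00⟩ - (1/2)i|01⟩ + (0.07707 + 0.4941i)|10⟩ + (0.4941 - 0.07707i)|11⟩

amp(|b₁b₂…⟩) = product of the factor amplitudes for bits b₁, b₂, …; only kets whose every factor amplitude is nonzero survive.
|00⟩: (1/√2)(1/√2) = 1/2
|01⟩: (1/√2)(-(1/√2)i) = -(1/2)i
|10⟩: (0.109 + 0.6987i)(1/√2) = (0.07707 + 0.4941i)
|11⟩: (0.109 + 0.6987i)(-(1/√2)i) = (0.4941 - 0.07707i)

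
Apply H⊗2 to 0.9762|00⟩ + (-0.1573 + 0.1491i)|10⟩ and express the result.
(0.4095 + 0.07455i)|00⟩ + (0.4095 + 0.07455i)|01⟩ + (0.5668 - 0.07455i)|10⟩ + (0.5668 - 0.07455i)|11⟩

H⊗2 gives amp(|y⟩) = (1/2) Σ_x (−1)^(x·y) amp(|x⟩), where x·y is the number of positions in which both x and y have a 1.
|00⟩: (0.9762 + (-0.1573 + 0.1491i))/2 = (0.4095 + 0.07455i)
|01⟩: (0.9762 + (-0.1573 + 0.1491i))/2 = (0.4095 + 0.07455i)
|10⟩: (0.9762 - (-0.1573 + 0.1491i))/2 = (0.5668 - 0.07455i)
|11⟩: (0.9762 - (-0.1573 + 0.1491i))/2 = (0.5668 - 0.07455i)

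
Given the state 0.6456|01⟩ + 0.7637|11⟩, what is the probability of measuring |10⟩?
0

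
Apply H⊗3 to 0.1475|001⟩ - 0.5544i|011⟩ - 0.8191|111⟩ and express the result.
(-0.2374 - 0.196i)|000⟩ + (0.2374 + 0.196i)|001⟩ + (0.3417 + 0.196i)|010⟩ + (-0.3417 - 0.196i)|011⟩ + (0.3417 - 0.196i)|100⟩ + (-0.3417 + 0.196i)|101⟩ + (-0.2374 + 0.196i)|110⟩ + (0.2374 - 0.196i)|111⟩

H⊗3 gives amp(|y⟩) = (1/2√2) Σ_x (−1)^(x·y) amp(|x⟩), where x·y is the number of positions in which both x and y have a 1.
|000⟩: (0.1475 - 0.5544i - 0.8191)/(2√2) = (-0.2374 - 0.196i)
|001⟩: (-0.1475 + 0.5544i + 0.8191)/(2√2) = (0.2374 + 0.196i)
|010⟩: (0.1475 + 0.5544i + 0.8191)/(2√2) = (0.3417 + 0.196i)
|011⟩: (-0.1475 - 0.5544i - 0.8191)/(2√2) = (-0.3417 - 0.196i)
|100⟩: (0.1475 - 0.5544i + 0.8191)/(2√2) = (0.3417 - 0.196i)
|101⟩: (-0.1475 + 0.5544i - 0.8191)/(2√2) = (-0.3417 + 0.196i)
|110⟩: (0.1475 + 0.5544i - 0.8191)/(2√2) = (-0.2374 + 0.196i)
|111⟩: (-0.1475 - 0.5544i + 0.8191)/(2√2) = (0.2374 - 0.196i)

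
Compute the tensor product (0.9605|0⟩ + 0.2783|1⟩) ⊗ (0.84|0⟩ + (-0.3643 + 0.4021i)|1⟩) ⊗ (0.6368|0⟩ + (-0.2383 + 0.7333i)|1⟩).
0.5138|000⟩ + (-0.1923 + 0.5916i)|001⟩ + (-0.2228 + 0.2459i)|010⟩ + (-0.1998 - 0.3486i)|011⟩ + 0.1489|100⟩ + (-0.05571 + 0.1714i)|101⟩ + (-0.06456 + 0.07126i)|110⟩ + (-0.0579 - 0.101i)|111⟩

amp(|b₁b₂…⟩) = product of the factor amplitudes for bits b₁, b₂, …; only kets whose every factor amplitude is nonzero survive.
|000⟩: (0.9605)(0.84)(0.6368) = 0.5138
|001⟩: (0.9605)(0.84)(-0.2383 + 0.7333i) = (-0.1923 + 0.5916i)
|010⟩: (0.9605)(-0.3643 + 0.4021i)(0.6368) = (-0.2228 + 0.2459i)
|011⟩: (0.9605)(-0.3643 + 0.4021i)(-0.2383 + 0.7333i) = (-0.1998 - 0.3486i)
|100⟩: (0.2783)(0.84)(0.6368) = 0.1489
|101⟩: (0.2783)(0.84)(-0.2383 + 0.7333i) = (-0.05571 + 0.1714i)
|110⟩: (0.2783)(-0.3643 + 0.4021i)(0.6368) = (-0.06456 + 0.07126i)
|111⟩: (0.2783)(-0.3643 + 0.4021i)(-0.2383 + 0.7333i) = (-0.0579 - 0.101i)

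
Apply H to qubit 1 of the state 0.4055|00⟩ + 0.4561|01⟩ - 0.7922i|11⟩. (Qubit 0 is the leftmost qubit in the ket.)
0.6092|00⟩ - 0.03578|01⟩ - 0.5602i|10⟩ + 0.5602i|11⟩

H on qubit 1 mixes each pair of kets that differ only in qubit 1: amplitudes (a, b) of (|…0…⟩, |…1…⟩) become ((a + b)/√2, (a − b)/√2). Kets absent from the input have amplitude 0.
(|00⟩, |01⟩): (a, b) = (0.4055, 0.4561) → (0.6092, -0.03578)
(|10⟩, |11⟩): (a, b) = (0, -0.7922i) → (-0.5602i, 0.5602i)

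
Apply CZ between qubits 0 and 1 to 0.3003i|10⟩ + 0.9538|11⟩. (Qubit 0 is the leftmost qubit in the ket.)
0.3003i|10⟩ - 0.9538|11⟩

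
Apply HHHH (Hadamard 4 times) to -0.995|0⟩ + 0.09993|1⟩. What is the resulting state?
-0.995|0⟩ + 0.09993|1⟩

H² = I, so an even number of Hadamards cancels: H^4 = I and the state is unchanged.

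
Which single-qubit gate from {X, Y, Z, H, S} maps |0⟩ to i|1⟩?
Y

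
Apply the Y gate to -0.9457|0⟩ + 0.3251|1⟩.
-0.3251i|0⟩ - 0.9457i|1⟩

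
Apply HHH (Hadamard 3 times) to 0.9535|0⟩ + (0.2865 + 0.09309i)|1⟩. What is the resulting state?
(0.8768 + 0.06582i)|0⟩ + (0.4716 - 0.06582i)|1⟩

H² = I, so H^3 = H: a single Hadamard. With (a, b) = (0.9535, (0.2865 + 0.09309i)), H gives ((a + b)/√2, (a − b)/√2) = ((0.8768 + 0.06582i), (0.4716 - 0.06582i)).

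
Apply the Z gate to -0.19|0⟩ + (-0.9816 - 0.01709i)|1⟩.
-0.19|0⟩ + (0.9816 + 0.01709i)|1⟩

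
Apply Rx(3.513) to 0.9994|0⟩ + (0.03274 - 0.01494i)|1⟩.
(-0.1992 - 0.03218i)|0⟩ + (-0.006045 - 0.9795i)|1⟩

Rx(3.513) = [[cos(θ/2), −i·sin(θ/2)], [−i·sin(θ/2), cos(θ/2)]]; θ = 3.513, cos(θ/2) ≈ -0.184638, sin(θ/2) ≈ 0.982807.
With a = amp(|0⟩) = 0.9994 and b = amp(|1⟩) = (0.03274 - 0.01494i):
new amp(|0⟩) = (-0.184638)·a + (-0.982807i)·b = (-0.1992 - 0.03218i)
new amp(|1⟩) = (-0.982807i)·a + (-0.184638)·b = (-0.006045 - 0.9795i)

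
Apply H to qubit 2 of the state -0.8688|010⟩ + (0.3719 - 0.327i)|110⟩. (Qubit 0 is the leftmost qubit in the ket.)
-0.6143|010⟩ - 0.6143|011⟩ + (0.263 - 0.2312i)|110⟩ + (0.263 - 0.2312i)|111⟩

H on qubit 2 mixes each pair of kets that differ only in qubit 2: amplitudes (a, b) of (|…0…⟩, |…1…⟩) become ((a + b)/√2, (a − b)/√2). Kets absent from the input have amplitude 0.
(|010⟩, |011⟩): (a, b) = (-0.8688, 0) → (-0.6143, -0.6143)
(|110⟩, |111⟩): (a, b) = ((0.3719 - 0.327i), 0) → ((0.263 - 0.2312i), (0.263 - 0.2312i))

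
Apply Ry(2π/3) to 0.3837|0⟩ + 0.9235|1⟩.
-0.6079|0⟩ + 0.794|1⟩

Ry(2π/3) = [[cos(θ/2), −sin(θ/2)], [sin(θ/2), cos(θ/2)]]; θ = 2π/3, cos(θ/2) ≈ 0.5, sin(θ/2) ≈ 0.866025.
With a = amp(|0⟩) = 0.3837 and b = amp(|1⟩) = 0.9235:
new amp(|0⟩) = (0.5)·a + (-0.866025)·b = -0.6079
new amp(|1⟩) = (0.866025)·a + (0.5)·b = 0.794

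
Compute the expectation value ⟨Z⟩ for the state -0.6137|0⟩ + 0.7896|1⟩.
-0.2468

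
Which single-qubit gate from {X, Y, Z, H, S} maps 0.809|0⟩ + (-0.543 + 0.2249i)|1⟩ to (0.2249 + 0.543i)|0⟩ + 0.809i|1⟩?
Y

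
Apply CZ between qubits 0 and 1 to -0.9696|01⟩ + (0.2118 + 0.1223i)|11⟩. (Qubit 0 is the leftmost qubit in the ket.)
-0.9696|01⟩ + (-0.2118 - 0.1223i)|11⟩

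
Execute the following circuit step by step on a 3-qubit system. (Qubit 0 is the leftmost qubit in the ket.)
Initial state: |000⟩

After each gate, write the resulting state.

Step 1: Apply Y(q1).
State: i|010⟩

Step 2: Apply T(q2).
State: i|010⟩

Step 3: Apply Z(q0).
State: i|010⟩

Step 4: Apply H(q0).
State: (1/√2)i|010⟩ + (1/√2)i|110⟩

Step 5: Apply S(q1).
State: -1/√2|010⟩ - 1/√2|110⟩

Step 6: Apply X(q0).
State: -1/√2|010⟩ - 1/√2|110⟩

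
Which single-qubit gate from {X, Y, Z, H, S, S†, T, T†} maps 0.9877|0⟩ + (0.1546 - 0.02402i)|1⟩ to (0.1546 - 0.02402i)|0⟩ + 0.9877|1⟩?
X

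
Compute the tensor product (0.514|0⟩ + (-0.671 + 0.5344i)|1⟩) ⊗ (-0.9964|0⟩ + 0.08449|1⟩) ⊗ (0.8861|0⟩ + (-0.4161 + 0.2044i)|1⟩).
-0.4538|000⟩ + (0.2131 - 0.1047i)|001⟩ + 0.03848|010⟩ + (-0.01807 + 0.008877i)|011⟩ + (0.5924 - 0.4718i)|100⟩ + (-0.1694 + 0.3582i)|101⟩ + (-0.05024 + 0.04001i)|110⟩ + (0.01436 - 0.03038i)|111⟩

amp(|b₁b₂…⟩) = product of the factor amplitudes for bits b₁, b₂, …; only kets whose every factor amplitude is nonzero survive.
|000⟩: (0.514)(-0.9964)(0.8861) = -0.4538
|001⟩: (0.514)(-0.9964)(-0.4161 + 0.2044i) = (0.2131 - 0.1047i)
|010⟩: (0.514)(0.08449)(0.8861) = 0.03848
|011⟩: (0.514)(0.08449)(-0.4161 + 0.2044i) = (-0.01807 + 0.008877i)
|100⟩: (-0.671 + 0.5344i)(-0.9964)(0.8861) = (0.5924 - 0.4718i)
|101⟩: (-0.671 + 0.5344i)(-0.9964)(-0.4161 + 0.2044i) = (-0.1694 + 0.3582i)
|110⟩: (-0.671 + 0.5344i)(0.08449)(0.8861) = (-0.05024 + 0.04001i)
|111⟩: (-0.671 + 0.5344i)(0.08449)(-0.4161 + 0.2044i) = (0.01436 - 0.03038i)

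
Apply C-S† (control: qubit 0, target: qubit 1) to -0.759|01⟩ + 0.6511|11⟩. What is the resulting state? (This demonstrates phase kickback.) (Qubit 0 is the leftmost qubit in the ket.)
-0.759|01⟩ - 0.6511i|11⟩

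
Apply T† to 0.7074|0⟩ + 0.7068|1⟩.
0.7074|0⟩ + (0.4998 - 0.4998i)|1⟩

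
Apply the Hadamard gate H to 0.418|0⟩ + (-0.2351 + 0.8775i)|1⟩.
(0.1293 + 0.6205i)|0⟩ + (0.4618 - 0.6205i)|1⟩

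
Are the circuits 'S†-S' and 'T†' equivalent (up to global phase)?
No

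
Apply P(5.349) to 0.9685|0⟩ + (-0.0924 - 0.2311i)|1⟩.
0.9685|0⟩ + (-0.2408 - 0.06308i)|1⟩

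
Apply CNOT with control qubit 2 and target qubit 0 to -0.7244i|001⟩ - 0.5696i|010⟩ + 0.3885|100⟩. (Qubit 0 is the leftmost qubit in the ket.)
-0.5696i|010⟩ + 0.3885|100⟩ - 0.7244i|101⟩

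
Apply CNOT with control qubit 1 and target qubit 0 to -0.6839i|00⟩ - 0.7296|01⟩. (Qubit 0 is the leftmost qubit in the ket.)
-0.6839i|00⟩ - 0.7296|11⟩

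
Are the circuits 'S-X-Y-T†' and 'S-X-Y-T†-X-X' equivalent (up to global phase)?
Yes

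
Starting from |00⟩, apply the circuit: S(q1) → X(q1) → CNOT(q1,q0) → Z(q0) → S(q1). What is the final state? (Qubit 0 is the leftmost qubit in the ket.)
-i|11⟩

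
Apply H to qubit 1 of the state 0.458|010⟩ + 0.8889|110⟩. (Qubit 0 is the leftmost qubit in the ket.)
0.3239|000⟩ - 0.3239|010⟩ + 0.6285|100⟩ - 0.6285|110⟩

H on qubit 1 mixes each pair of kets that differ only in qubit 1: amplitudes (a, b) of (|…0…⟩, |…1…⟩) become ((a + b)/√2, (a − b)/√2). Kets absent from the input have amplitude 0.
(|000⟩, |010⟩): (a, b) = (0, 0.458) → (0.3239, -0.3239)
(|100⟩, |110⟩): (a, b) = (0, 0.8889) → (0.6285, -0.6285)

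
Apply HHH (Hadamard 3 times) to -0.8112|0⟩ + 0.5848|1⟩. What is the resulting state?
-0.1601|0⟩ - 0.9871|1⟩

H² = I, so H^3 = H: a single Hadamard. With (a, b) = (-0.8112, 0.5848), H gives ((a + b)/√2, (a − b)/√2) = (-0.1601, -0.9871).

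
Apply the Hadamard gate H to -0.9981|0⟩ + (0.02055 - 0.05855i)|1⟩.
(-0.6912 - 0.0414i)|0⟩ + (-0.7203 + 0.0414i)|1⟩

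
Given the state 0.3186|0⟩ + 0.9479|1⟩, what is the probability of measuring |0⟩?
0.1015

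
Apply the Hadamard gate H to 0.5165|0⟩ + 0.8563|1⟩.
0.9707|0⟩ - 0.2403|1⟩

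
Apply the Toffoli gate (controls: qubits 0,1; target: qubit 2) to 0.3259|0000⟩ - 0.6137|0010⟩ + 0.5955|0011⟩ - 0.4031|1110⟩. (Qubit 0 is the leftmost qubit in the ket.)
0.3259|0000⟩ - 0.6137|0010⟩ + 0.5955|0011⟩ - 0.4031|1100⟩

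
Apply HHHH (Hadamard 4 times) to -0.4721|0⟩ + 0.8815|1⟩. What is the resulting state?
-0.4721|0⟩ + 0.8815|1⟩

H² = I, so an even number of Hadamards cancels: H^4 = I and the state is unchanged.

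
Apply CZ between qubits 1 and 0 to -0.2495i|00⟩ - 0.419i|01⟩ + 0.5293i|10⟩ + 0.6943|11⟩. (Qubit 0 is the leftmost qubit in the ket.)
-0.2495i|00⟩ - 0.419i|01⟩ + 0.5293i|10⟩ - 0.6943|11⟩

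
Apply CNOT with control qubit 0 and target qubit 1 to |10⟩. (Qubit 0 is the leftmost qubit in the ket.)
|11⟩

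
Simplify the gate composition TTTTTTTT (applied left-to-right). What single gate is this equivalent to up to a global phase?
I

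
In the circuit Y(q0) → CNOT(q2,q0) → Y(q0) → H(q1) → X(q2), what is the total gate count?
5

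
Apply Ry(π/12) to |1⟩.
-0.1305|0⟩ + 0.9914|1⟩

Ry(π/12) = [[cos(θ/2), −sin(θ/2)], [sin(θ/2), cos(θ/2)]]; θ = π/12, cos(θ/2) ≈ 0.991445, sin(θ/2) ≈ 0.130526.
With a = amp(|0⟩) = 0 and b = amp(|1⟩) = 1:
new amp(|0⟩) = (0.991445)·a + (-0.130526)·b = -0.1305
new amp(|1⟩) = (0.130526)·a + (0.991445)·b = 0.9914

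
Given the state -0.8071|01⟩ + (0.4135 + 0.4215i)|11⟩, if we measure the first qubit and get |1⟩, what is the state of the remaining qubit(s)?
(0.7003 + 0.7138i)|1⟩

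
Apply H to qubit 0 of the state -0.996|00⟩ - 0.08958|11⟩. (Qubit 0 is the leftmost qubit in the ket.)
-0.7043|00⟩ - 0.06334|01⟩ - 0.7043|10⟩ + 0.06334|11⟩

H on qubit 0 mixes each pair of kets that differ only in qubit 0: amplitudes (a, b) of (|…0…⟩, |…1…⟩) become ((a + b)/√2, (a − b)/√2). Kets absent from the input have amplitude 0.
(|00⟩, |10⟩): (a, b) = (-0.996, 0) → (-0.7043, -0.7043)
(|01⟩, |11⟩): (a, b) = (0, -0.08958) → (-0.06334, 0.06334)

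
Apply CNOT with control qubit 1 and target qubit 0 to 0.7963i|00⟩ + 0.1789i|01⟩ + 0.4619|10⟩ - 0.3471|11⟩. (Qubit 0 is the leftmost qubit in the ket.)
0.7963i|00⟩ - 0.3471|01⟩ + 0.4619|10⟩ + 0.1789i|11⟩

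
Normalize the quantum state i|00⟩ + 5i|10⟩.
0.1961i|00⟩ + 0.9806i|10⟩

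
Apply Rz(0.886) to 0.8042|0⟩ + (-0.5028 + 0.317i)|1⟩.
(0.7266 - 0.3447i)|0⟩ + (-0.5901 + 0.07087i)|1⟩

Rz(0.886) = [[e^(−iθ/2), 0], [0, e^(iθ/2)]] with e^(±iθ/2) = cos(θ/2) ± i·sin(θ/2); θ = 0.886, cos(θ/2) ≈ 0.90347, sin(θ/2) ≈ 0.428652.
With a = amp(|0⟩) = 0.8042 and b = amp(|1⟩) = (-0.5028 + 0.317i):
new amp(|0⟩) = (0.90347 - 0.428652i)·a = (0.7266 - 0.3447i)
new amp(|1⟩) = (0.90347 + 0.428652i)·b = (-0.5901 + 0.07087i)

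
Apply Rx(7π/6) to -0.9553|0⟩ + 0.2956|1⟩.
(0.2472 - 0.2855i)|0⟩ + (-0.07651 + 0.9227i)|1⟩

Rx(7π/6) = [[cos(θ/2), −i·sin(θ/2)], [−i·sin(θ/2), cos(θ/2)]]; θ = 7π/6, cos(θ/2) ≈ -0.258819, sin(θ/2) ≈ 0.965926.
With a = amp(|0⟩) = -0.9553 and b = amp(|1⟩) = 0.2956:
new amp(|0⟩) = (-0.258819)·a + (-0.965926i)·b = (0.2472 - 0.2855i)
new amp(|1⟩) = (-0.965926i)·a + (-0.258819)·b = (-0.07651 + 0.9227i)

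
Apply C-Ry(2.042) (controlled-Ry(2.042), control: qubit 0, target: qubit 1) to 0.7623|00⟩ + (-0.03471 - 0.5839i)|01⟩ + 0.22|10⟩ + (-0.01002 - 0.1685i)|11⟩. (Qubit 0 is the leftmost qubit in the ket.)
0.7623|00⟩ + (-0.03471 - 0.5839i)|01⟩ + (0.1235 + 0.1437i)|10⟩ + (0.1823 - 0.08804i)|11⟩

C-Ry(2.042) leaves the control-|0⟩ kets |00⟩, |01⟩ unchanged and applies Ry(2.042) to qubit 1 on the control-|1⟩ pair (|10⟩, |11⟩).
Ry(2.042) = [[cos(θ/2), −sin(θ/2)], [sin(θ/2), cos(θ/2)]]; θ = 2.042, cos(θ/2) ≈ 0.522514, sin(θ/2) ≈ 0.852631.
With a = amp(|10⟩) = 0.22 and b = amp(|11⟩) = (-0.01002 - 0.1685i):
new amp(|10⟩) = (0.522514)·a + (-0.852631)·b = (0.1235 + 0.1437i)
new amp(|11⟩) = (0.852631)·a + (0.522514)·b = (0.1823 - 0.08804i)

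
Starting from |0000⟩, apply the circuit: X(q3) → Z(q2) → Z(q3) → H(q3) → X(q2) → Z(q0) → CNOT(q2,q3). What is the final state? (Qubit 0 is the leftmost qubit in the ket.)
1/√2|0010⟩ - 1/√2|0011⟩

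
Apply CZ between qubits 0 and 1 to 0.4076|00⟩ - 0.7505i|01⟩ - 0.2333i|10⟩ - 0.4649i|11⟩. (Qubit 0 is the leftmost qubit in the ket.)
0.4076|00⟩ - 0.7505i|01⟩ - 0.2333i|10⟩ + 0.4649i|11⟩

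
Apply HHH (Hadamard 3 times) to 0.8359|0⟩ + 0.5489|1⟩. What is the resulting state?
0.9792|0⟩ + 0.2029|1⟩

H² = I, so H^3 = H: a single Hadamard. With (a, b) = (0.8359, 0.5489), H gives ((a + b)/√2, (a − b)/√2) = (0.9792, 0.2029).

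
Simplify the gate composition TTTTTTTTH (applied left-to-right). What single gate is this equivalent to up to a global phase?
H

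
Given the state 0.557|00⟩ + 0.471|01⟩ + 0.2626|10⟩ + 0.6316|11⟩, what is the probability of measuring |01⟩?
0.2218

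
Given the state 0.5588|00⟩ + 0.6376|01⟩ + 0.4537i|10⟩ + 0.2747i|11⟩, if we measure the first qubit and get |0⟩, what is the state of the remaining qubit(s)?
0.6591|0⟩ + 0.7521|1⟩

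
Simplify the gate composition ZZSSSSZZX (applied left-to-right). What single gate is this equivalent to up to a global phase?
X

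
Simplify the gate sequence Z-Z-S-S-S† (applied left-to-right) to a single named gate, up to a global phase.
S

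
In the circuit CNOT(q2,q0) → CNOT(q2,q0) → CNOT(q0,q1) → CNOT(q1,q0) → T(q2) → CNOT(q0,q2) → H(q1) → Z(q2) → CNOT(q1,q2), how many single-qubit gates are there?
3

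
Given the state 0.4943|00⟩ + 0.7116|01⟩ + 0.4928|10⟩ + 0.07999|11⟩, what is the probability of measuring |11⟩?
0.006398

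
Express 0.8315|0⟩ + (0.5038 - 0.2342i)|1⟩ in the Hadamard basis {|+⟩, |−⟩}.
(0.9442 - 0.1656i)|+⟩ + (0.2317 + 0.1656i)|−⟩

With |ψ⟩ = α|0⟩ + β|1⟩, the Hadamard-basis coefficients are ⟨+|ψ⟩ = (α + β)/√2 and ⟨−|ψ⟩ = (α − β)/√2.
Here α = 0.8315, β = (0.5038 - 0.2342i): (α + β)/√2 = (0.9442 - 0.1656i), (α − β)/√2 = (0.2317 + 0.1656i).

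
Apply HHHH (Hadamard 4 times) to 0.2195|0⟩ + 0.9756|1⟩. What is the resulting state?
0.2195|0⟩ + 0.9756|1⟩

H² = I, so an even number of Hadamards cancels: H^4 = I and the state is unchanged.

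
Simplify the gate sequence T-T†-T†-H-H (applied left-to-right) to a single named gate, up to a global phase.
T†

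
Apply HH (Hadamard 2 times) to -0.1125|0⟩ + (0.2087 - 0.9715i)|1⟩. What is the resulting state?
-0.1125|0⟩ + (0.2087 - 0.9715i)|1⟩

H² = I, so an even number of Hadamards cancels: H^2 = I and the state is unchanged.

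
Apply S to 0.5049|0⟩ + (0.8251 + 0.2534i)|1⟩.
0.5049|0⟩ + (-0.2534 + 0.8251i)|1⟩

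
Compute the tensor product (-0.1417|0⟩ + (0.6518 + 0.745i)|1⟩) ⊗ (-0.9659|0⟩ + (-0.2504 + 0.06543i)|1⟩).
0.1369|00⟩ + (0.03548 - 0.009271i)|01⟩ + (-0.6296 - 0.7196i)|10⟩ + (-0.212 - 0.1439i)|11⟩

amp(|b₁b₂…⟩) = product of the factor amplitudes for bits b₁, b₂, …; only kets whose every factor amplitude is nonzero survive.
|00⟩: (-0.1417)(-0.9659) = 0.1369
|01⟩: (-0.1417)(-0.2504 + 0.06543i) = (0.03548 - 0.009271i)
|10⟩: (0.6518 + 0.745i)(-0.9659) = (-0.6296 - 0.7196i)
|11⟩: (0.6518 + 0.745i)(-0.2504 + 0.06543i) = (-0.212 - 0.1439i)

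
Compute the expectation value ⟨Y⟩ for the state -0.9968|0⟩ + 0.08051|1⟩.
0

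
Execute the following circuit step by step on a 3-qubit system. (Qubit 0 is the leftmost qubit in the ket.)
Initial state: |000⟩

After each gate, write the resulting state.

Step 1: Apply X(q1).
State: |010⟩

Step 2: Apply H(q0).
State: 1/√2|010⟩ + 1/√2|110⟩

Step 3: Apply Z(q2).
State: 1/√2|010⟩ + 1/√2|110⟩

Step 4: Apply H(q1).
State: 1/2|000⟩ - 1/2|010⟩ + 1/2|100⟩ - 1/2|110⟩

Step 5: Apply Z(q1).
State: 1/2|000⟩ + 1/2|010⟩ + 1/2|100⟩ + 1/2|110⟩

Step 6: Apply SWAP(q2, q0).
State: 1/2|000⟩ + 1/2|001⟩ + 1/2|010⟩ + 1/2|011⟩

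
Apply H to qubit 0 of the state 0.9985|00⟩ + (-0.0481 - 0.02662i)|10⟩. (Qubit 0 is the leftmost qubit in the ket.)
(0.672 - 0.01882i)|00⟩ + (0.7401 + 0.01882i)|10⟩

H on qubit 0 mixes each pair of kets that differ only in qubit 0: amplitudes (a, b) of (|…0…⟩, |…1…⟩) become ((a + b)/√2, (a − b)/√2). Kets absent from the input have amplitude 0.
(|00⟩, |10⟩): (a, b) = (0.9985, (-0.0481 - 0.02662i)) → ((0.672 - 0.01882i), (0.7401 + 0.01882i))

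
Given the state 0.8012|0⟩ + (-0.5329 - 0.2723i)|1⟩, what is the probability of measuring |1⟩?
0.3581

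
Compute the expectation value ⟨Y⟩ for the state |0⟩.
0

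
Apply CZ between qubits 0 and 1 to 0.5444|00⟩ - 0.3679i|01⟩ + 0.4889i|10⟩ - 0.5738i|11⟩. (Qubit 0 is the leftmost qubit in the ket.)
0.5444|00⟩ - 0.3679i|01⟩ + 0.4889i|10⟩ + 0.5738i|11⟩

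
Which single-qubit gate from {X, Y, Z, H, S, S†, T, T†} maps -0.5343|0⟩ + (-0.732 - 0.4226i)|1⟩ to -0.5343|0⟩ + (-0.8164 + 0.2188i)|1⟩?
T†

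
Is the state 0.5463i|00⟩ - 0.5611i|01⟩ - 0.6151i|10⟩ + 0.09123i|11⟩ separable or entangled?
Entangled

Writing the state as a|00⟩ + b|01⟩ + c|10⟩ + d|11⟩, it is a product state iff ad − bc = 0.
Here (a, b, c, d) = (0.5463i, -0.5611i, -0.6151i, 0.09123i): ad − bc = (0.5463i)(0.09123i) − (-0.5611i)(-0.6151i) = 0.2953 ≠ 0, so the state is entangled.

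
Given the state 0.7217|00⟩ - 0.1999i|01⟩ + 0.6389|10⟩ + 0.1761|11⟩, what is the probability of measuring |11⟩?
0.03101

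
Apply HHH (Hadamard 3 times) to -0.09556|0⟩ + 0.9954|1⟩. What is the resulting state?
0.6363|0⟩ - 0.7714|1⟩

H² = I, so H^3 = H: a single Hadamard. With (a, b) = (-0.09556, 0.9954), H gives ((a + b)/√2, (a − b)/√2) = (0.6363, -0.7714).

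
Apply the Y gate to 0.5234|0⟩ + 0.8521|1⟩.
-0.8521i|0⟩ + 0.5234i|1⟩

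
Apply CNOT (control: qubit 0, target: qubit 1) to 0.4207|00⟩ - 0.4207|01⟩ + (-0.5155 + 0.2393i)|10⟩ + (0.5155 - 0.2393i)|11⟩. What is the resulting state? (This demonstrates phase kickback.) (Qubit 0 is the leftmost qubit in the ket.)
0.4207|00⟩ - 0.4207|01⟩ + (0.5155 - 0.2393i)|10⟩ + (-0.5155 + 0.2393i)|11⟩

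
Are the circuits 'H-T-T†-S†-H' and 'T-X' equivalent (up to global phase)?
No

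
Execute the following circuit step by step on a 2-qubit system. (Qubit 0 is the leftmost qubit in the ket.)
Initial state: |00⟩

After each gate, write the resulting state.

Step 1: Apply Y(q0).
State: i|10⟩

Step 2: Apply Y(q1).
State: -|11⟩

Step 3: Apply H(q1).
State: -1/√2|10⟩ + 1/√2|11⟩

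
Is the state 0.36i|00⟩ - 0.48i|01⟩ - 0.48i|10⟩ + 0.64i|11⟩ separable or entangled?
Separable

Writing the state as a|00⟩ + b|01⟩ + c|10⟩ + d|11⟩, it is a product state iff ad − bc = 0.
Here (a, b, c, d) = (0.36i, -0.48i, -0.48i, 0.64i): ad − bc = (0.36i)(0.64i) − (-0.48i)(-0.48i) = 0, so the state is separable.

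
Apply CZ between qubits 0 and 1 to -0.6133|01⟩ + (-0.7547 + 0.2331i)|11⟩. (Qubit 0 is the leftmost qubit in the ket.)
-0.6133|01⟩ + (0.7547 - 0.2331i)|11⟩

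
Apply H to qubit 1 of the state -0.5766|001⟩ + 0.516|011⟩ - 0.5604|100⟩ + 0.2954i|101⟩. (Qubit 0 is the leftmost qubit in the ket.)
-0.04285|001⟩ - 0.7726|011⟩ - 0.3963|100⟩ + 0.2089i|101⟩ - 0.3963|110⟩ + 0.2089i|111⟩

H on qubit 1 mixes each pair of kets that differ only in qubit 1: amplitudes (a, b) of (|…0…⟩, |…1…⟩) become ((a + b)/√2, (a − b)/√2). Kets absent from the input have amplitude 0.
(|001⟩, |011⟩): (a, b) = (-0.5766, 0.516) → (-0.04285, -0.7726)
(|100⟩, |110⟩): (a, b) = (-0.5604, 0) → (-0.3963, -0.3963)
(|101⟩, |111⟩): (a, b) = (0.2954i, 0) → (0.2089i, 0.2089i)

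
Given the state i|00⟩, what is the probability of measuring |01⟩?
0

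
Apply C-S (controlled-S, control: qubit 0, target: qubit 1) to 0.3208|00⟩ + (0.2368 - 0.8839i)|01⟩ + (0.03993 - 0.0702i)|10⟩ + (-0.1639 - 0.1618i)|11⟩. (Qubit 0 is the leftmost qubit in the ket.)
0.3208|00⟩ + (0.2368 - 0.8839i)|01⟩ + (0.03993 - 0.0702i)|10⟩ + (0.1618 - 0.1639i)|11⟩

C-S leaves the control-|0⟩ kets |00⟩, |01⟩ unchanged and applies S to qubit 1 on the control-|1⟩ pair (|10⟩, |11⟩).
S = [[1, 0], [0, i]].
With a = amp(|10⟩) = (0.03993 - 0.0702i) and b = amp(|11⟩) = (-0.1639 - 0.1618i):
new amp(|10⟩) = (1)·a = (0.03993 - 0.0702i)
new amp(|11⟩) = (i)·b = (0.1618 - 0.1639i)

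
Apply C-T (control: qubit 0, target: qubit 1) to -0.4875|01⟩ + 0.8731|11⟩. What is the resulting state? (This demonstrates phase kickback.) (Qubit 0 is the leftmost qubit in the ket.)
-0.4875|01⟩ + (0.6174 + 0.6174i)|11⟩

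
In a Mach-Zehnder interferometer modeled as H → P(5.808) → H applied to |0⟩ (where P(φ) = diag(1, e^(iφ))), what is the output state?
(0.9446 - 0.2288i)|0⟩ + (0.0554 + 0.2288i)|1⟩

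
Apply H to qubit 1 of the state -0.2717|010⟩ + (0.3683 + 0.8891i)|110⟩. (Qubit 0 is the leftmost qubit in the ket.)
-0.1921|000⟩ + 0.1921|010⟩ + (0.2604 + 0.6287i)|100⟩ + (-0.2604 - 0.6287i)|110⟩

H on qubit 1 mixes each pair of kets that differ only in qubit 1: amplitudes (a, b) of (|…0…⟩, |…1…⟩) become ((a + b)/√2, (a − b)/√2). Kets absent from the input have amplitude 0.
(|000⟩, |010⟩): (a, b) = (0, -0.2717) → (-0.1921, 0.1921)
(|100⟩, |110⟩): (a, b) = (0, (0.3683 + 0.8891i)) → ((0.2604 + 0.6287i), (-0.2604 - 0.6287i))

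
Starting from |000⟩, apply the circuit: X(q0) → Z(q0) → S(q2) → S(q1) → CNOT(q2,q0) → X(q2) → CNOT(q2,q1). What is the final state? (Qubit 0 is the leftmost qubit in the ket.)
-|111⟩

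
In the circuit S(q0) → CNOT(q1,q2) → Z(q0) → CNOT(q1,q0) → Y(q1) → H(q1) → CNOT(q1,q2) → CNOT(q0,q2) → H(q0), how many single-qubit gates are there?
5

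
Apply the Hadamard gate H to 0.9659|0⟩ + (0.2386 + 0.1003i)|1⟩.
(0.8517 + 0.07092i)|0⟩ + (0.5143 - 0.07092i)|1⟩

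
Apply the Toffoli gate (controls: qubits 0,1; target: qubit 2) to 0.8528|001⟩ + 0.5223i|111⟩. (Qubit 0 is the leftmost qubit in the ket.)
0.8528|001⟩ + 0.5223i|110⟩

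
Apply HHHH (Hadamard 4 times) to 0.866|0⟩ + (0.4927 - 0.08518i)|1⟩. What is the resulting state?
0.866|0⟩ + (0.4927 - 0.08518i)|1⟩

H² = I, so an even number of Hadamards cancels: H^4 = I and the state is unchanged.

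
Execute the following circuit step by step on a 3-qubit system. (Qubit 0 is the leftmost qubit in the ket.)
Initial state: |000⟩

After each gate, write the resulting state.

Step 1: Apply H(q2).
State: 1/√2|000⟩ + 1/√2|001⟩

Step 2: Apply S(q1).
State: 1/√2|000⟩ + 1/√2|001⟩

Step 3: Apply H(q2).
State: |000⟩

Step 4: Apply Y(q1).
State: i|010⟩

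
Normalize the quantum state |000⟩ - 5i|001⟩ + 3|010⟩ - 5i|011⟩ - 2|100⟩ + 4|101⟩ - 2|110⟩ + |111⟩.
0.1085|000⟩ - 0.5423i|001⟩ + 0.3254|010⟩ - 0.5423i|011⟩ - 0.2169|100⟩ + 0.4339|101⟩ - 0.2169|110⟩ + 0.1085|111⟩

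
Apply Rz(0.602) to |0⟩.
(0.955 - 0.2965i)|0⟩

Rz(0.602) = [[e^(−iθ/2), 0], [0, e^(iθ/2)]] with e^(±iθ/2) = cos(θ/2) ± i·sin(θ/2); θ = 0.602, cos(θ/2) ≈ 0.95504, sin(θ/2) ≈ 0.296475.
With a = amp(|0⟩) = 1 and b = amp(|1⟩) = 0:
new amp(|0⟩) = (0.95504 - 0.296475i)·a = (0.955 - 0.2965i)
new amp(|1⟩) = (0.95504 + 0.296475i)·b = 0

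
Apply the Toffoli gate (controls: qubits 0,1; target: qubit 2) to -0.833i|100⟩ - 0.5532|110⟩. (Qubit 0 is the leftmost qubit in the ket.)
-0.833i|100⟩ - 0.5532|111⟩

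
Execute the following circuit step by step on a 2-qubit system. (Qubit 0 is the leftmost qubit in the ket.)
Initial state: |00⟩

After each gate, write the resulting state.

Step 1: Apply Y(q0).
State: i|10⟩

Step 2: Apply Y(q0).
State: |00⟩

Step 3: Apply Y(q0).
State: i|10⟩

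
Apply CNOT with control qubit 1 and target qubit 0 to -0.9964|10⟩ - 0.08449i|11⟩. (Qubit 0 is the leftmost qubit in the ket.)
-0.08449i|01⟩ - 0.9964|10⟩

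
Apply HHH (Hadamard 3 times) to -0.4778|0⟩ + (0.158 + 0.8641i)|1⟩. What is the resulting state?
(-0.2261 + 0.611i)|0⟩ + (-0.4496 - 0.611i)|1⟩

H² = I, so H^3 = H: a single Hadamard. With (a, b) = (-0.4778, (0.158 + 0.8641i)), H gives ((a + b)/√2, (a − b)/√2) = ((-0.2261 + 0.611i), (-0.4496 - 0.611i)).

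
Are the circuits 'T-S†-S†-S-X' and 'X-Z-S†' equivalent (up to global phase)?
No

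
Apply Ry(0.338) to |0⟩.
0.9858|0⟩ + 0.1682|1⟩

Ry(0.338) = [[cos(θ/2), −sin(θ/2)], [sin(θ/2), cos(θ/2)]]; θ = 0.338, cos(θ/2) ≈ 0.985753, sin(θ/2) ≈ 0.168197.
With a = amp(|0⟩) = 1 and b = amp(|1⟩) = 0:
new amp(|0⟩) = (0.985753)·a + (-0.168197)·b = 0.9858
new amp(|1⟩) = (0.168197)·a + (0.985753)·b = 0.1682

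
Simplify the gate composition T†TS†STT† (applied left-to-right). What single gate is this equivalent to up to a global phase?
I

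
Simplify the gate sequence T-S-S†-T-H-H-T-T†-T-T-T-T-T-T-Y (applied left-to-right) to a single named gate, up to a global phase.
Y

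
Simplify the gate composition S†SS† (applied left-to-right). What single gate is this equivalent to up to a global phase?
S†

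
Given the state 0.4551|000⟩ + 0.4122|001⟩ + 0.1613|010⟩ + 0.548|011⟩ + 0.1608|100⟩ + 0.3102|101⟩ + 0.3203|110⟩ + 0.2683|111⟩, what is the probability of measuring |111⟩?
0.07198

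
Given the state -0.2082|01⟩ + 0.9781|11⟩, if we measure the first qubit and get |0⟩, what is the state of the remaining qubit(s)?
-|1⟩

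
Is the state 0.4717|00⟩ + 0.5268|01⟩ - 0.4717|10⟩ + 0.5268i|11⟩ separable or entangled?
Entangled

Writing the state as a|00⟩ + b|01⟩ + c|10⟩ + d|11⟩, it is a product state iff ad − bc = 0.
Here (a, b, c, d) = (0.4717, 0.5268, -0.4717, 0.5268i): ad − bc = (0.4717)(0.5268i) − (0.5268)(-0.4717) = (0.2485 + 0.2485i) ≠ 0, so the state is entangled.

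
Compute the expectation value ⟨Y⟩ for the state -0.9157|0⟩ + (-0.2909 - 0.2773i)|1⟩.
0.5078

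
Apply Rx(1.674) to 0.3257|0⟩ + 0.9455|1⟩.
(0.2181 - 0.7022i)|0⟩ + (0.6332 - 0.2419i)|1⟩

Rx(1.674) = [[cos(θ/2), −i·sin(θ/2)], [−i·sin(θ/2), cos(θ/2)]]; θ = 1.674, cos(θ/2) ≈ 0.669694, sin(θ/2) ≈ 0.742637.
With a = amp(|0⟩) = 0.3257 and b = amp(|1⟩) = 0.9455:
new amp(|0⟩) = (0.669694)·a + (-0.742637i)·b = (0.2181 - 0.7022i)
new amp(|1⟩) = (-0.742637i)·a + (0.669694)·b = (0.6332 - 0.2419i)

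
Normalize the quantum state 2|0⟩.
|0⟩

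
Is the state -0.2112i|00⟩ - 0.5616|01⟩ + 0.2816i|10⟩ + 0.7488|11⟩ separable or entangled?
Separable

Writing the state as a|00⟩ + b|01⟩ + c|10⟩ + d|11⟩, it is a product state iff ad − bc = 0.
Here (a, b, c, d) = (-0.2112i, -0.5616, 0.2816i, 0.7488): ad − bc = (-0.2112i)(0.7488) − (-0.5616)(0.2816i) = 0, so the state is separable.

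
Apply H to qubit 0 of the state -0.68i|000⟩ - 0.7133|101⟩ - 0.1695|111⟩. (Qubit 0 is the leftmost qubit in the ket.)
-0.4808i|000⟩ - 0.5044|001⟩ - 0.1199|011⟩ - 0.4808i|100⟩ + 0.5044|101⟩ + 0.1199|111⟩

H on qubit 0 mixes each pair of kets that differ only in qubit 0: amplitudes (a, b) of (|…0…⟩, |…1…⟩) become ((a + b)/√2, (a − b)/√2). Kets absent from the input have amplitude 0.
(|000⟩, |100⟩): (a, b) = (-0.68i, 0) → (-0.4808i, -0.4808i)
(|001⟩, |101⟩): (a, b) = (0, -0.7133) → (-0.5044, 0.5044)
(|011⟩, |111⟩): (a, b) = (0, -0.1695) → (-0.1199, 0.1199)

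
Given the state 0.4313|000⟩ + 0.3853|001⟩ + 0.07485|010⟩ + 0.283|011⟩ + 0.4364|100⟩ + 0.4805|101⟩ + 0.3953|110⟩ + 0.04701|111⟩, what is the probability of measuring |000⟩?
0.186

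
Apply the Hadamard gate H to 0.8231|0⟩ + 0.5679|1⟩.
0.9836|0⟩ + 0.1805|1⟩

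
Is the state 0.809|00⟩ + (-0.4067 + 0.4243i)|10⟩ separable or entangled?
Separable

Writing the state as a|00⟩ + b|01⟩ + c|10⟩ + d|11⟩, it is a product state iff ad − bc = 0.
Here (a, b, c, d) = (0.809, 0, (-0.4067 + 0.4243i), 0): ad − bc = (0.809)(0) − (0)(-0.4067 + 0.4243i) = 0, so the state is separable.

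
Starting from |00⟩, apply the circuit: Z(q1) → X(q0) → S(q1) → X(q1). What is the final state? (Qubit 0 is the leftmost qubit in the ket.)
|11⟩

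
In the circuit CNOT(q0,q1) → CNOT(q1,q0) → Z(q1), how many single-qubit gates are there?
1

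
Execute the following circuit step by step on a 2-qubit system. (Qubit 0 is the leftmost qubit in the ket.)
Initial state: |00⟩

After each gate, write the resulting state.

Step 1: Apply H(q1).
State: 1/√2|00⟩ + 1/√2|01⟩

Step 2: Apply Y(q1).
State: -(1/√2)i|00⟩ + (1/√2)i|01⟩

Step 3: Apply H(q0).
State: -(1/2)i|00⟩ + (1/2)i|01⟩ - (1/2)i|10⟩ + (1/2)i|11⟩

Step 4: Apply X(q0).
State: -(1/2)i|00⟩ + (1/2)i|01⟩ - (1/2)i|10⟩ + (1/2)i|11⟩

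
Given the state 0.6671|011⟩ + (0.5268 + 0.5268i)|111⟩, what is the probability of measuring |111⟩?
0.555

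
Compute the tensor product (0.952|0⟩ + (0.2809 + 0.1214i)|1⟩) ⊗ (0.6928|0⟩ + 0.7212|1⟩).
0.6595|00⟩ + 0.6866|01⟩ + (0.1946 + 0.08411i)|10⟩ + (0.2026 + 0.08755i)|11⟩

amp(|b₁b₂…⟩) = product of the factor amplitudes for bits b₁, b₂, …; only kets whose every factor amplitude is nonzero survive.
|00⟩: (0.952)(0.6928) = 0.6595
|01⟩: (0.952)(0.7212) = 0.6866
|10⟩: (0.2809 + 0.1214i)(0.6928) = (0.1946 + 0.08411i)
|11⟩: (0.2809 + 0.1214i)(0.7212) = (0.2026 + 0.08755i)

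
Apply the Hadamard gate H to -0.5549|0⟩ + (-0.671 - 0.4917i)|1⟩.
(-0.8668 - 0.3477i)|0⟩ + (0.0821 + 0.3477i)|1⟩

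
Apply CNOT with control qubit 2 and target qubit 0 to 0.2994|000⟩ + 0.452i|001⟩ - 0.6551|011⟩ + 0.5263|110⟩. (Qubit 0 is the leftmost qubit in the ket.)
0.2994|000⟩ + 0.452i|101⟩ + 0.5263|110⟩ - 0.6551|111⟩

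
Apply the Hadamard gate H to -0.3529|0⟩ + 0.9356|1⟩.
0.412|0⟩ - 0.9111|1⟩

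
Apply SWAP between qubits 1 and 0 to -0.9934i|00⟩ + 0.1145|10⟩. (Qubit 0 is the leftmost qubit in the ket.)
-0.9934i|00⟩ + 0.1145|01⟩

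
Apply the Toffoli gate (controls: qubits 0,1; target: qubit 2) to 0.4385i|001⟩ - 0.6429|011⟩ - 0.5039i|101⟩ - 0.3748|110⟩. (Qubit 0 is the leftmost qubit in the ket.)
0.4385i|001⟩ - 0.6429|011⟩ - 0.5039i|101⟩ - 0.3748|111⟩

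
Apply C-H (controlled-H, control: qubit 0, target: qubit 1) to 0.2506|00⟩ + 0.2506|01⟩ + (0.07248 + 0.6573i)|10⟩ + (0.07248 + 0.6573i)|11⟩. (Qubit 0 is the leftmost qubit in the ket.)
0.2506|00⟩ + 0.2506|01⟩ + (0.1025 + 0.9296i)|10⟩

C-H leaves the control-|0⟩ kets |00⟩, |01⟩ unchanged and applies H to qubit 1 on the control-|1⟩ pair (|10⟩, |11⟩).
H = [[1/√2, 1/√2], [1/√2, -1/√2]].
With a = amp(|10⟩) = (0.07248 + 0.6573i) and b = amp(|11⟩) = (0.07248 + 0.6573i):
new amp(|10⟩) = (1/√2)·a + (1/√2)·b = (0.1025 + 0.9296i)
new amp(|11⟩) = (1/√2)·a + (-1/√2)·b = 0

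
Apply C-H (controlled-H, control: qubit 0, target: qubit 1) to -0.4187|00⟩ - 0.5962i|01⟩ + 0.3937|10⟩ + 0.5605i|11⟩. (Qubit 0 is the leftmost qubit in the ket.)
-0.4187|00⟩ - 0.5962i|01⟩ + (0.2784 + 0.3963i)|10⟩ + (0.2784 - 0.3963i)|11⟩

C-H leaves the control-|0⟩ kets |00⟩, |01⟩ unchanged and applies H to qubit 1 on the control-|1⟩ pair (|10⟩, |11⟩).
H = [[1/√2, 1/√2], [1/√2, -1/√2]].
With a = amp(|10⟩) = 0.3937 and b = amp(|11⟩) = 0.5605i:
new amp(|10⟩) = (1/√2)·a + (1/√2)·b = (0.2784 + 0.3963i)
new amp(|11⟩) = (1/√2)·a + (-1/√2)·b = (0.2784 - 0.3963i)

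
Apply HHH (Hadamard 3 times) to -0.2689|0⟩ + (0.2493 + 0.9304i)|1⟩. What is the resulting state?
(-0.01386 + 0.6579i)|0⟩ + (-0.3664 - 0.6579i)|1⟩

H² = I, so H^3 = H: a single Hadamard. With (a, b) = (-0.2689, (0.2493 + 0.9304i)), H gives ((a + b)/√2, (a − b)/√2) = ((-0.01386 + 0.6579i), (-0.3664 - 0.6579i)).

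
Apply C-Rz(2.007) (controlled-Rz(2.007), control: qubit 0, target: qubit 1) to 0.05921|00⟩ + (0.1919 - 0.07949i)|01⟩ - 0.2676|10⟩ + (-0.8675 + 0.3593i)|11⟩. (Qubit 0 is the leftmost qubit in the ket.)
0.05921|00⟩ + (0.1919 - 0.07949i)|01⟩ + (-0.1438 + 0.2257i)|10⟩ + (-0.7692 - 0.5385i)|11⟩

C-Rz(2.007) leaves the control-|0⟩ kets |00⟩, |01⟩ unchanged and applies Rz(2.007) to qubit 1 on the control-|1⟩ pair (|10⟩, |11⟩).
Rz(2.007) = [[e^(−iθ/2), 0], [0, e^(iθ/2)]] with e^(±iθ/2) = cos(θ/2) ± i·sin(θ/2); θ = 2.007, cos(θ/2) ≈ 0.537354, sin(θ/2) ≈ 0.843357.
With a = amp(|10⟩) = -0.2676 and b = amp(|11⟩) = (-0.8675 + 0.3593i):
new amp(|10⟩) = (0.537354 - 0.843357i)·a = (-0.1438 + 0.2257i)
new amp(|11⟩) = (0.537354 + 0.843357i)·b = (-0.7692 - 0.5385i)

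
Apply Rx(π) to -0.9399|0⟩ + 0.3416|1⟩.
-0.3416i|0⟩ + 0.9399i|1⟩

Rx(π) = [[cos(θ/2), −i·sin(θ/2)], [−i·sin(θ/2), cos(θ/2)]]; θ = π, cos(θ/2) ≈ 0, sin(θ/2) ≈ 1.
With a = amp(|0⟩) = -0.9399 and b = amp(|1⟩) = 0.3416:
new amp(|0⟩) = (-i)·b = -0.3416i
new amp(|1⟩) = (-i)·a = 0.9399i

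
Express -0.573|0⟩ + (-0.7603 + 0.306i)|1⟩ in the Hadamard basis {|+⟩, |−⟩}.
(-0.9428 + 0.2164i)|+⟩ + (0.1324 - 0.2164i)|−⟩

With |ψ⟩ = α|0⟩ + β|1⟩, the Hadamard-basis coefficients are ⟨+|ψ⟩ = (α + β)/√2 and ⟨−|ψ⟩ = (α − β)/√2.
Here α = -0.573, β = (-0.7603 + 0.306i): (α + β)/√2 = (-0.9428 + 0.2164i), (α − β)/√2 = (0.1324 - 0.2164i).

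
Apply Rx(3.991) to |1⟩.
-0.9112i|0⟩ - 0.4121|1⟩

Rx(3.991) = [[cos(θ/2), −i·sin(θ/2)], [−i·sin(θ/2), cos(θ/2)]]; θ = 3.991, cos(θ/2) ≈ -0.412051, sin(θ/2) ≈ 0.911161.
With a = amp(|0⟩) = 0 and b = amp(|1⟩) = 1:
new amp(|0⟩) = (-0.412051)·a + (-0.911161i)·b = -0.9112i
new amp(|1⟩) = (-0.911161i)·a + (-0.412051)·b = -0.4121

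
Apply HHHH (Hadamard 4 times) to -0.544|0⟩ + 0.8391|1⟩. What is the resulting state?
-0.544|0⟩ + 0.8391|1⟩

H² = I, so an even number of Hadamards cancels: H^4 = I and the state is unchanged.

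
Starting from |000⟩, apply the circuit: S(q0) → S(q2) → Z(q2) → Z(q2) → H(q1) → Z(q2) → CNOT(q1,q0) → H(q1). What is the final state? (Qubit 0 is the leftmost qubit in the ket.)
1/2|000⟩ + 1/2|010⟩ + 1/2|100⟩ - 1/2|110⟩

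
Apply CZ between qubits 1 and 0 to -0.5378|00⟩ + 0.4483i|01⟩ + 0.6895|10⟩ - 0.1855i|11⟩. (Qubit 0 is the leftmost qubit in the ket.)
-0.5378|00⟩ + 0.4483i|01⟩ + 0.6895|10⟩ + 0.1855i|11⟩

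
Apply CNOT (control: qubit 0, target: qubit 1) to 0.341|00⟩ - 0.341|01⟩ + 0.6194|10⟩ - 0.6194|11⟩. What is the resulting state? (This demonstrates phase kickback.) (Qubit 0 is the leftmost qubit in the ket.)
0.341|00⟩ - 0.341|01⟩ - 0.6194|10⟩ + 0.6194|11⟩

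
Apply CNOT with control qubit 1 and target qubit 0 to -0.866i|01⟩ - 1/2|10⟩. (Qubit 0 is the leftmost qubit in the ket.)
-1/2|10⟩ - 0.866i|11⟩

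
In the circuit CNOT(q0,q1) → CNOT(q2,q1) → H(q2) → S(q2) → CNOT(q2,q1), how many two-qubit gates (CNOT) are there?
3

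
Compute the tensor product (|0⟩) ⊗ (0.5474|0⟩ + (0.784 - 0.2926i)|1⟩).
0.5474|00⟩ + (0.784 - 0.2926i)|01⟩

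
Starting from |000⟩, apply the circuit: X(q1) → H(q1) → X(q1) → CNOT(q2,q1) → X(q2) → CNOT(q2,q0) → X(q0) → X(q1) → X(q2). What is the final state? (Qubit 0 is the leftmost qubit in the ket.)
1/√2|000⟩ - 1/√2|010⟩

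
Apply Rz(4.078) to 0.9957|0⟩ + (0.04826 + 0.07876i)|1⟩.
(-0.4493 - 0.8885i)|0⟩ + (-0.09206 + 0.007523i)|1⟩

Rz(4.078) = [[e^(−iθ/2), 0], [0, e^(iθ/2)]] with e^(±iθ/2) = cos(θ/2) ± i·sin(θ/2); θ = 4.078, cos(θ/2) ≈ -0.451284, sin(θ/2) ≈ 0.89238.
With a = amp(|0⟩) = 0.9957 and b = amp(|1⟩) = (0.04826 + 0.07876i):
new amp(|0⟩) = (-0.451284 - 0.89238i)·a = (-0.4493 - 0.8885i)
new amp(|1⟩) = (-0.451284 + 0.89238i)·b = (-0.09206 + 0.007523i)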